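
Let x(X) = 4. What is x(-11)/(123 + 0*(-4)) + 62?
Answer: 7630/123 ≈ 62.033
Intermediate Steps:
x(-11)/(123 + 0*(-4)) + 62 = 4/(123 + 0*(-4)) + 62 = 4/(123 + 0) + 62 = 4/123 + 62 = 7630/123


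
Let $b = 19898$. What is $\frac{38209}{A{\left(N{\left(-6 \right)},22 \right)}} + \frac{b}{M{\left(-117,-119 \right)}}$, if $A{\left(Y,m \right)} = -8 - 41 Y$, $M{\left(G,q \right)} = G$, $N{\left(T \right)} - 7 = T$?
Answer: $- \frac{5445455}{5733} \approx -949.84$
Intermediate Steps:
$N{\left(T \right)} = 7 + T$
$A{\left(Y,m \right)} = -8 - 41 Y$
$\frac{38209}{A{\left(N{\left(-6 \right)},22 \right)}} + \frac{b}{M{\left(-117,-119 \right)}} = \frac{38209}{-8 - 41 \left(7 - 6\right)} + \frac{19898}{-117} = \frac{38209}{-8 - 41} + 19898 \left(- \frac{1}{117}\right) = \frac{38209}{-8 - 41} - \frac{19898}{117} = \frac{38209}{-49} - \frac{19898}{117} = 38209 \left(- \frac{1}{49}\right) - \frac{19898}{117} = - \frac{38209}{49} - \frac{19898}{117} = - \frac{5445455}{5733}$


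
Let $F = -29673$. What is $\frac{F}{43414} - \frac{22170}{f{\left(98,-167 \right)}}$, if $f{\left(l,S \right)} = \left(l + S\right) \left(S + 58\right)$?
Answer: $- \frac{56459953}{15548414} \approx -3.6312$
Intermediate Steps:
$f{\left(l,S \right)} = \left(58 + S\right) \left(S + l\right)$ ($f{\left(l,S \right)} = \left(S + l\right) \left(58 + S\right) = \left(58 + S\right) \left(S + l\right)$)
$\frac{F}{43414} - \frac{22170}{f{\left(98,-167 \right)}} = - \frac{29673}{43414} - \frac{22170}{\left(-167\right)^{2} + 58 \left(-167\right) + 58 \cdot 98 - 16366} = \left(-29673\right) \frac{1}{43414} - \frac{22170}{27889 - 9686 + 5684 - 16366} = - \frac{4239}{6202} - \frac{22170}{7521} = - \frac{4239}{6202} - \frac{7390}{2507} = - \frac{56459953}{15548414}$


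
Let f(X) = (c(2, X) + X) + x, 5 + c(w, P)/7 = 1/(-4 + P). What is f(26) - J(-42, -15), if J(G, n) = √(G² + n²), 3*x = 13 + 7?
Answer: -133/66 - 3*√221 ≈ -46.613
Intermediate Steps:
c(w, P) = -35 + 7/(-4 + P)
x = 20/3 (x = (13 + 7)/3 = (⅓)*20 = 20/3 ≈ 6.6667)
f(X) = 20/3 + X + 7*(21 - 5*X)/(-4 + X) (f(X) = (7*(21 - 5*X)/(-4 + X) + X) + 20/3 = (X + 7*(21 - 5*X)/(-4 + X)) + 20/3 = 20/3 + X + 7*(21 - 5*X)/(-4 + X))
f(26) - J(-42, -15) = (361 - 97*26 + 3*26²)/(3*(-4 + 26)) - √((-42)² + (-15)²) = (⅓)*(361 - 2522 + 3*676)/22 - √(1764 + 225) = (⅓)*(1/22)*(361 - 2522 + 2028) - √1989 = (⅓)*(1/22)*(-133) - 3*√221 = -133/66 - 3*√221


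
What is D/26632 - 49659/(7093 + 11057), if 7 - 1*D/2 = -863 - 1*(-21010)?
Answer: -85566687/20140450 ≈ -4.2485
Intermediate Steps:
D = -40280 (D = 14 - 2*(-863 - 1*(-21010)) = 14 - 2*(-863 + 21010) = 14 - 2*20147 = 14 - 40294 = -40280)
D/26632 - 49659/(7093 + 11057) = -40280/26632 - 49659/(7093 + 11057) = -40280*1/26632 - 49659/18150 = -5035/3329 - 49659*1/18150 = -5035/3329 - 16553/6050 = -85566687/20140450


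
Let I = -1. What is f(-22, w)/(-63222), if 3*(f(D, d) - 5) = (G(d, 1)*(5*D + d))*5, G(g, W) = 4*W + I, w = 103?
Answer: 5/10537 ≈ 0.00047452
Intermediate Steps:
G(g, W) = -1 + 4*W (G(g, W) = 4*W - 1 = -1 + 4*W)
f(D, d) = 5 + 5*d + 25*D (f(D, d) = 5 + (((-1 + 4*1)*(5*D + d))*5)/3 = 5 + (((-1 + 4)*(d + 5*D))*5)/3 = 5 + ((3*(d + 5*D))*5)/3 = 5 + ((3*d + 15*D)*5)/3 = 5 + (15*d + 75*D)/3 = 5 + (5*d + 25*D) = 5 + 5*d + 25*D)
f(-22, w)/(-63222) = (5 + 5*103 + 25*(-22))/(-63222) = (5 + 515 - 550)*(-1/63222) = -30*(-1/63222) = 5/10537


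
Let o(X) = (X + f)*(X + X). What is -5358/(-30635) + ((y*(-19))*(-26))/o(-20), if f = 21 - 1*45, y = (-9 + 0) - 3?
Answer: -78261/24508 ≈ -3.1933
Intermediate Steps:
y = -12 (y = -9 - 3 = -12)
f = -24 (f = 21 - 45 = -24)
o(X) = 2*X*(-24 + X) (o(X) = (X - 24)*(X + X) = (-24 + X)*(2*X) = 2*X*(-24 + X))
-5358/(-30635) + ((y*(-19))*(-26))/o(-20) = -5358/(-30635) + (-12*(-19)*(-26))/((2*(-20)*(-24 - 20))) = -5358*(-1/30635) + (228*(-26))/((2*(-20)*(-44))) = 5358/30635 - 5928/1760 = 5358/30635 - 5928*1/1760 = 5358/30635 - 741/220 = -78261/24508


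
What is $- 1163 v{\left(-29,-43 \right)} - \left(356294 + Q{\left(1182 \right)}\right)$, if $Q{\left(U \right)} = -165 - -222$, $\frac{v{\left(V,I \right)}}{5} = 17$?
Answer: $-455206$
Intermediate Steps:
$v{\left(V,I \right)} = 85$ ($v{\left(V,I \right)} = 5 \cdot 17 = 85$)
$Q{\left(U \right)} = 57$ ($Q{\left(U \right)} = -165 + 222 = 57$)
$- 1163 v{\left(-29,-43 \right)} - \left(356294 + Q{\left(1182 \right)}\right) = \left(-1163\right) 85 - \left(356294 + 57\right) = -98855 - 356351 = -455206$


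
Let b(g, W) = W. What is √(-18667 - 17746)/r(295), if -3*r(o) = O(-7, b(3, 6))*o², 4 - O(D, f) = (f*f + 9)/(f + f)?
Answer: -12*I*√36413/87025 ≈ -0.026313*I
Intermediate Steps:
O(D, f) = 4 - (9 + f²)/(2*f) (O(D, f) = 4 - (f*f + 9)/(f + f) = 4 - (f² + 9)/(2*f) = 4 - (9 + f²)*1/(2*f) = 4 - (9 + f²)/(2*f))
r(o) = -o²/12 (r(o) = -(4 - 9/2/6 - ½*6)*o²/3 = -(4 - 9/2*⅙ - 3)*o²/3 = -(4 - ¾ - 3)*o²/3 = -o²/12)
√(-18667 - 17746)/r(295) = √(-18667 - 17746)/((-1/12*295²)) = √(-36413)/((-1/12*87025)) = (I*√36413)/(-87025/12) = (I*√36413)*(-12/87025) = -12*I*√36413/87025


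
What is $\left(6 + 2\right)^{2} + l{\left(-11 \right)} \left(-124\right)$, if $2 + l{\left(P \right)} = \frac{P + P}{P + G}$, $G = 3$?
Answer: $-29$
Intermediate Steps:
$l{\left(P \right)} = -2 + \frac{2 P}{3 + P}$ ($l{\left(P \right)} = -2 + \frac{P + P}{P + 3} = -2 + \frac{2 P}{3 + P}$)
$\left(6 + 2\right)^{2} + l{\left(-11 \right)} \left(-124\right) = \left(6 + 2\right)^{2} + - \frac{6}{3 - 11} \left(-124\right) = 8^{2} + - \frac{6}{-8} \left(-124\right) = 64 + \left(-6\right) \left(- \frac{1}{8}\right) \left(-124\right) = 64 + \frac{3}{4} \left(-124\right) = 64 - 93 = -29$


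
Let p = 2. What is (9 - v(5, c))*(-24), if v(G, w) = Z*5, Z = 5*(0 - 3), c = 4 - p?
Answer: -2016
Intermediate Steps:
c = 2 (c = 4 - 1*2 = 4 - 2 = 2)
Z = -15 (Z = 5*(-3) = -15)
v(G, w) = -75 (v(G, w) = -15*5 = -75)
(9 - v(5, c))*(-24) = (9 - 1*(-75))*(-24) = (9 + 75)*(-24) = 84*(-24) = -2016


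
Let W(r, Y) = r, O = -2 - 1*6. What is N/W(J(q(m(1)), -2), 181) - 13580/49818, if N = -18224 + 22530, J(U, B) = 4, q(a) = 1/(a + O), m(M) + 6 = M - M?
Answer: 53615497/49818 ≈ 1076.2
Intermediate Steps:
m(M) = -6 (m(M) = -6 + (M - M) = -6 + 0 = -6)
O = -8 (O = -2 - 6 = -8)
q(a) = 1/(-8 + a) (q(a) = 1/(a - 8) = 1/(-8 + a))
N = 4306
N/W(J(q(m(1)), -2), 181) - 13580/49818 = 4306/4 - 13580/49818 = 4306*(¼) - 13580*1/49818 = 2153/2 - 6790/24909 = 53615497/49818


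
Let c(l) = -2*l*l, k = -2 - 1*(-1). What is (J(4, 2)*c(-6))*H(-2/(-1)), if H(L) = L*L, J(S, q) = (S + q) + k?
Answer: -1440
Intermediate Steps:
k = -1 (k = -2 + 1 = -1)
c(l) = -2*l²
J(S, q) = -1 + S + q (J(S, q) = (S + q) - 1 = -1 + S + q)
H(L) = L²
(J(4, 2)*c(-6))*H(-2/(-1)) = ((-1 + 4 + 2)*(-2*(-6)²))*(-2/(-1))² = (5*(-2*36))*(-2*(-1))² = (5*(-72))*2² = -360*4 = -1440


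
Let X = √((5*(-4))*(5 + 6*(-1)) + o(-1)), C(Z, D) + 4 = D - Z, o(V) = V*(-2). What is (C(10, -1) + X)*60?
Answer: -900 + 60*√22 ≈ -618.58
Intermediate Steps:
o(V) = -2*V
C(Z, D) = -4 + D - Z (C(Z, D) = -4 + (D - Z) = -4 + D - Z)
X = √22 (X = √((5*(-4))*(5 + 6*(-1)) - 2*(-1)) = √(-20*(5 - 6) + 2) = √(-20*(-1) + 2) = √(20 + 2) = √22 ≈ 4.6904)
(C(10, -1) + X)*60 = ((-4 - 1 - 1*10) + √22)*60 = ((-4 - 1 - 10) + √22)*60 = (-15 + √22)*60 = -900 + 60*√22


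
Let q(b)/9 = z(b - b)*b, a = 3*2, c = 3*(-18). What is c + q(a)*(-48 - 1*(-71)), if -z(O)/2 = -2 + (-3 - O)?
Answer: 12366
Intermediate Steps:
z(O) = 10 + 2*O (z(O) = -2*(-2 + (-3 - O)) = -2*(-5 - O) = 10 + 2*O)
c = -54
a = 6
q(b) = 90*b (q(b) = 9*((10 + 2*(b - b))*b) = 9*((10 + 2*0)*b) = 9*((10 + 0)*b) = 9*(10*b) = 90*b)
c + q(a)*(-48 - 1*(-71)) = -54 + (90*6)*(-48 - 1*(-71)) = -54 + 540*(-48 + 71) = -54 + 540*23 = -54 + 12420 = 12366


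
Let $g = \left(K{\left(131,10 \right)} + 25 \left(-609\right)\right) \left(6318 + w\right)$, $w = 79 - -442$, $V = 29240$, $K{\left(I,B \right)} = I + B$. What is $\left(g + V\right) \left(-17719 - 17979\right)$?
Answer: $3681543164728$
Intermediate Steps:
$K{\left(I,B \right)} = B + I$
$w = 521$ ($w = 79 + 442 = 521$)
$g = -103159476$ ($g = \left(\left(10 + 131\right) + 25 \left(-609\right)\right) \left(6318 + 521\right) = \left(141 - 15225\right) 6839 = \left(-15084\right) 6839 = -103159476$)
$\left(g + V\right) \left(-17719 - 17979\right) = \left(-103159476 + 29240\right) \left(-17719 - 17979\right) = \left(-103130236\right) \left(-35698\right) = 3681543164728$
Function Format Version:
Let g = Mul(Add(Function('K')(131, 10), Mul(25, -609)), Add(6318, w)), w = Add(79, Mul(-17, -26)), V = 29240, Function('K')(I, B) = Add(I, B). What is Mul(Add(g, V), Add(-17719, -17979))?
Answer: 3681543164728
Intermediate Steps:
Function('K')(I, B) = Add(B, I)
w = 521 (w = Add(79, 442) = 521)
g = -103159476 (g = Mul(Add(Add(10, 131), Mul(25, -609)), Add(6318, 521)) = Mul(Add(141, -15225), 6839) = Mul(-15084, 6839) = -103159476)
Mul(Add(g, V), Add(-17719, -17979)) = Mul(Add(-103159476, 29240), Add(-17719, -17979)) = Mul(-103130236, -35698) = 3681543164728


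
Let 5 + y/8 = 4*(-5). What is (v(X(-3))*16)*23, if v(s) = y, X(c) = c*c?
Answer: -73600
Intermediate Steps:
X(c) = c**2
y = -200 (y = -40 + 8*(4*(-5)) = -40 + 8*(-20) = -40 - 160 = -200)
v(s) = -200
(v(X(-3))*16)*23 = -200*16*23 = -3200*23 = -73600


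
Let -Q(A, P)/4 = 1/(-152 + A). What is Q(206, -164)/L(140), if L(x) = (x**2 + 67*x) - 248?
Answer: -1/387882 ≈ -2.5781e-6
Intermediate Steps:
L(x) = -248 + x**2 + 67*x
Q(A, P) = -4/(-152 + A)
Q(206, -164)/L(140) = (-4/(-152 + 206))/(-248 + 140**2 + 67*140) = (-4/54)/(-248 + 19600 + 9380) = -4*1/54/28732 = -2/27*1/28732 = -1/387882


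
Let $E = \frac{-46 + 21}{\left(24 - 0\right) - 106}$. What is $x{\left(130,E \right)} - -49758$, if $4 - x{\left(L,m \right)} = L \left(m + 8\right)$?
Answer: $\frac{1995977}{41} \approx 48682.0$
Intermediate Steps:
$E = \frac{25}{82}$ ($E = - \frac{25}{\left(24 + 0\right) - 106} = - \frac{25}{24 - 106} = - \frac{25}{-82} = \left(-25\right) \left(- \frac{1}{82}\right) = \frac{25}{82} \approx 0.30488$)
$x{\left(L,m \right)} = 4 - L \left(8 + m\right)$ ($x{\left(L,m \right)} = 4 - L \left(m + 8\right) = 4 - L \left(8 + m\right)$)
$x{\left(130,E \right)} - -49758 = \left(4 - 1040 - 130 \cdot \frac{25}{82}\right) - -49758 = \left(4 - 1040 - \frac{1625}{41}\right) + 49758 = - \frac{44101}{41} + 49758 = \frac{1995977}{41}$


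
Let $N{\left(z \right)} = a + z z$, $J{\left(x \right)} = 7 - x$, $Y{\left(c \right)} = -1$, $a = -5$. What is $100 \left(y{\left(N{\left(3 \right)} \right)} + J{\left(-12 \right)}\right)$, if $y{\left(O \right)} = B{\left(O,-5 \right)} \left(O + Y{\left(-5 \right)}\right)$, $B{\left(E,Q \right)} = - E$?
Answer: $700$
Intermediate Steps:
$N{\left(z \right)} = -5 + z^{2}$ ($N{\left(z \right)} = -5 + z z = -5 + z^{2}$)
$y{\left(O \right)} = - O \left(-1 + O\right)$ ($y{\left(O \right)} = - O \left(O - 1\right) = - O \left(-1 + O\right)$)
$100 \left(y{\left(N{\left(3 \right)} \right)} + J{\left(-12 \right)}\right) = 100 \left(\left(-5 + 3^{2}\right) \left(1 - \left(-5 + 3^{2}\right)\right) + \left(7 - -12\right)\right) = 100 \left(\left(-5 + 9\right) \left(1 - \left(-5 + 9\right)\right) + \left(7 + 12\right)\right) = 100 \left(4 \left(1 - 4\right) + 19\right) = 100 \left(4 \left(-3\right) + 19\right) = 100 \left(-12 + 19\right) = 100 \cdot 7 = 700$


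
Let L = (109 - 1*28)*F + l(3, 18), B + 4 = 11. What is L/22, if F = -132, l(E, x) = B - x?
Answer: -973/2 ≈ -486.50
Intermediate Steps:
B = 7 (B = -4 + 11 = 7)
l(E, x) = 7 - x
L = -10703 (L = (109 - 1*28)*(-132) + (7 - 1*18) = (109 - 28)*(-132) + (7 - 18) = 81*(-132) - 11 = -10692 - 11 = -10703)
L/22 = -10703/22 = (1/22)*(-10703) = -973/2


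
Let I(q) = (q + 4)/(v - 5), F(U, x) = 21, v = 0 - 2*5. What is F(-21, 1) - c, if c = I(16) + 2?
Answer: 61/3 ≈ 20.333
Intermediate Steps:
v = -10 (v = 0 - 10 = -10)
I(q) = -4/15 - q/15 (I(q) = (q + 4)/(-10 - 5) = (4 + q)/(-15) = (4 + q)*(-1/15) = -4/15 - q/15)
c = ⅔ (c = (-4/15 - 1/15*16) + 2 = (-4/15 - 16/15) + 2 = -4/3 + 2 = ⅔ ≈ 0.66667)
F(-21, 1) - c = 21 - 1*⅔ = 21 - ⅔ = 61/3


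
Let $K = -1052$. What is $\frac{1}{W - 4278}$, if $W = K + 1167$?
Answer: $- \frac{1}{4163} \approx -0.00024021$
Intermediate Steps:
$W = 115$ ($W = -1052 + 1167 = 115$)
$\frac{1}{W - 4278} = \frac{1}{115 - 4278} = \frac{1}{-4163} = - \frac{1}{4163}$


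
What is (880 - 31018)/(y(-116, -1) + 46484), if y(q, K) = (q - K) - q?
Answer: -10046/15495 ≈ -0.64834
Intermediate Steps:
y(q, K) = -K
(880 - 31018)/(y(-116, -1) + 46484) = (880 - 31018)/(-1*(-1) + 46484) = -30138/(1 + 46484) = -30138/46485 = -30138*1/46485 = -10046/15495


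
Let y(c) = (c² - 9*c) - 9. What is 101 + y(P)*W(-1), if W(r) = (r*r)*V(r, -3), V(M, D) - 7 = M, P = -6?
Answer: 587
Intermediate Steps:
V(M, D) = 7 + M
y(c) = -9 + c² - 9*c
W(r) = r²*(7 + r) (W(r) = (r*r)*(7 + r) = r²*(7 + r))
101 + y(P)*W(-1) = 101 + (-9 + (-6)² - 9*(-6))*((-1)²*(7 - 1)) = 101 + (-9 + 36 + 54)*(1*6) = 101 + 81*6 = 101 + 486 = 587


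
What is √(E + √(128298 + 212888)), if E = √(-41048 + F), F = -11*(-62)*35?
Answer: √(√341186 + I*√17178) ≈ 24.318 + 2.6948*I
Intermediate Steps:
F = 23870 (F = 682*35 = 23870)
E = I*√17178 (E = √(-41048 + 23870) = √(-17178) = I*√17178 ≈ 131.06*I)
√(E + √(128298 + 212888)) = √(I*√17178 + √(128298 + 212888)) = √(I*√17178 + √341186) = √(√341186 + I*√17178)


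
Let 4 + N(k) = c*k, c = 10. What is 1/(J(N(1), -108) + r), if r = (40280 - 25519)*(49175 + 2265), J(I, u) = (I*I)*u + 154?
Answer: 1/759302106 ≈ 1.3170e-9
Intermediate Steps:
N(k) = -4 + 10*k
J(I, u) = 154 + u*I² (J(I, u) = I²*u + 154 = u*I² + 154 = 154 + u*I²)
r = 759305840 (r = 14761*51440 = 759305840)
1/(J(N(1), -108) + r) = 1/((154 - 108*(-4 + 10*1)²) + 759305840) = 1/((154 - 108*(-4 + 10)²) + 759305840) = 1/((154 - 108*6²) + 759305840) = 1/((154 - 108*36) + 759305840) = 1/((154 - 3888) + 759305840) = 1/(-3734 + 759305840) = 1/759302106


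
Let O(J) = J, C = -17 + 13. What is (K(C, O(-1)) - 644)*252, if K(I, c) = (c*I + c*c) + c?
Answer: -161280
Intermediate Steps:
C = -4
K(I, c) = c + c**2 + I*c (K(I, c) = (I*c + c**2) + c = (c**2 + I*c) + c = c + c**2 + I*c)
(K(C, O(-1)) - 644)*252 = (-(1 - 4 - 1) - 644)*252 = (-1*(-4) - 644)*252 = (4 - 644)*252 = -640*252 = -161280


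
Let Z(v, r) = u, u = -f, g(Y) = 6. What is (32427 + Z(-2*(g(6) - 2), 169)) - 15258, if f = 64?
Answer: 17105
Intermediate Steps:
u = -64 (u = -1*64 = -64)
Z(v, r) = -64
(32427 + Z(-2*(g(6) - 2), 169)) - 15258 = (32427 - 64) - 15258 = 32363 - 15258 = 17105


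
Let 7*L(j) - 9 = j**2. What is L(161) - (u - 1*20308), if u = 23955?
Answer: 401/7 ≈ 57.286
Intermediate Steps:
L(j) = 9/7 + j**2/7
L(161) - (u - 1*20308) = (9/7 + (1/7)*161**2) - (23955 - 1*20308) = (9/7 + (1/7)*25921) - (23955 - 20308) = (9/7 + 3703) - 1*3647 = 25930/7 - 3647 = 401/7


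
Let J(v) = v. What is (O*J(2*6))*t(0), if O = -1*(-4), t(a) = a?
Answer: 0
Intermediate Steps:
O = 4
(O*J(2*6))*t(0) = (4*(2*6))*0 = (4*12)*0 = 48*0 = 0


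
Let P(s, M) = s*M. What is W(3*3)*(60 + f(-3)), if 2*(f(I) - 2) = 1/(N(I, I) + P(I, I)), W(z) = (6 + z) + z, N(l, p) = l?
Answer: 1490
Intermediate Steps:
W(z) = 6 + 2*z
P(s, M) = M*s
f(I) = 2 + 1/(2*(I + I²)) (f(I) = 2 + 1/(2*(I + I*I)) = 2 + 1/(2*(I + I²)))
W(3*3)*(60 + f(-3)) = (6 + 2*(3*3))*(60 + (½)*(1 + 4*(-3) + 4*(-3)²)/(-3*(1 - 3))) = (6 + 2*9)*(60 + (½)*(-⅓)*(1 - 12 + 4*9)/(-2)) = (6 + 18)*(60 + (½)*(-⅓)*(-½)*(1 - 12 + 36)) = 24*(60 + (½)*(-⅓)*(-½)*25) = 24*(60 + 25/12) = 24*(745/12) = 1490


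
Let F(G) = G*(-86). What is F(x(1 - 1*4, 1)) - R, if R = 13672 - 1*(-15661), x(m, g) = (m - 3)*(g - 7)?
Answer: -32429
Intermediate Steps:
x(m, g) = (-7 + g)*(-3 + m) (x(m, g) = (-3 + m)*(-7 + g) = (-7 + g)*(-3 + m))
F(G) = -86*G
R = 29333 (R = 13672 + 15661 = 29333)
F(x(1 - 1*4, 1)) - R = -86*(21 - 7*(1 - 1*4) - 3*1 + 1*(1 - 1*4)) - 1*29333 = -86*(21 - 7*(1 - 4) - 3 + 1*(1 - 4)) - 29333 = -86*(21 - 7*(-3) - 3 + 1*(-3)) - 29333 = -86*(21 + 21 - 3 - 3) - 29333 = -86*36 - 29333 = -3096 - 29333 = -32429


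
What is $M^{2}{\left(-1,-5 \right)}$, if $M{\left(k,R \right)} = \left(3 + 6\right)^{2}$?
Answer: $6561$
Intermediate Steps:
$M{\left(k,R \right)} = 81$ ($M{\left(k,R \right)} = 9^{2} = 81$)
$M^{2}{\left(-1,-5 \right)} = 81^{2} = 6561$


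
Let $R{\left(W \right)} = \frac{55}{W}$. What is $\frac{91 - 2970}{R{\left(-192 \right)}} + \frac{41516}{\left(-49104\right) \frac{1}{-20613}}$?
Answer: $\frac{562200241}{20460} \approx 27478.0$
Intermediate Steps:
$\frac{91 - 2970}{R{\left(-192 \right)}} + \frac{41516}{\left(-49104\right) \frac{1}{-20613}} = \frac{91 - 2970}{55 \frac{1}{-192}} + \frac{41516}{\left(-49104\right) \frac{1}{-20613}} = \frac{91 - 2970}{55 \left(- \frac{1}{192}\right)} + \frac{41516}{\left(-49104\right) \left(- \frac{1}{20613}\right)} = - \frac{2879}{- \frac{55}{192}} + \frac{41516}{\frac{16368}{6871}} = \left(-2879\right) \left(- \frac{192}{55}\right) + 41516 \cdot \frac{6871}{16368} = \frac{552768}{55} + \frac{71314109}{4092} = \frac{562200241}{20460}$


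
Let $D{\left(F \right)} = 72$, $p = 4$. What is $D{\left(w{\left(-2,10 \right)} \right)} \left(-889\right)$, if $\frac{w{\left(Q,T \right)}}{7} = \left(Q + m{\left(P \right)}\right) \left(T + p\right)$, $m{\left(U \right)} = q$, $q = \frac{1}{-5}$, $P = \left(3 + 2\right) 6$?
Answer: $-64008$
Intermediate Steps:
$P = 30$ ($P = 5 \cdot 6 = 30$)
$q = - \frac{1}{5} \approx -0.2$
$m{\left(U \right)} = - \frac{1}{5}$
$w{\left(Q,T \right)} = 7 \left(4 + T\right) \left(- \frac{1}{5} + Q\right)$ ($w{\left(Q,T \right)} = 7 \left(Q - \frac{1}{5}\right) \left(T + 4\right) = 7 \left(- \frac{1}{5} + Q\right) \left(4 + T\right) = 7 \left(4 + T\right) \left(- \frac{1}{5} + Q\right)$)
$D{\left(w{\left(-2,10 \right)} \right)} \left(-889\right) = 72 \left(-889\right) = -64008$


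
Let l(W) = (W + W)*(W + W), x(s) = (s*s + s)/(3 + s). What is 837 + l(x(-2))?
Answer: 853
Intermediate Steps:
x(s) = (s + s²)/(3 + s) (x(s) = (s² + s)/(3 + s) = (s + s²)/(3 + s))
l(W) = 4*W² (l(W) = (2*W)*(2*W) = 4*W²)
837 + l(x(-2)) = 837 + 4*(-2*(1 - 2)/(3 - 2))² = 837 + 4*(-2*(-1)/1)² = 837 + 4*(-2*1*(-1))² = 837 + 4*2² = 837 + 4*4 = 837 + 16 = 853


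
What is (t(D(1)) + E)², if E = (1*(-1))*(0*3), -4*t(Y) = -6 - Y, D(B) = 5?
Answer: 121/16 ≈ 7.5625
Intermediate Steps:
t(Y) = 3/2 + Y/4 (t(Y) = -(-6 - Y)/4 = 3/2 + Y/4)
E = 0 (E = -1*0 = 0)
(t(D(1)) + E)² = ((3/2 + (¼)*5) + 0)² = ((3/2 + 5/4) + 0)² = (11/4 + 0)² = (11/4)² = 121/16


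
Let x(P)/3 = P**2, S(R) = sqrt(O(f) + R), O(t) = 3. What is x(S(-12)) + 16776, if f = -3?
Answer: 16749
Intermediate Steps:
S(R) = sqrt(3 + R)
x(P) = 3*P**2
x(S(-12)) + 16776 = 3*(sqrt(3 - 12))**2 + 16776 = 3*(sqrt(-9))**2 + 16776 = 3*(3*I)**2 + 16776 = 3*(-9) + 16776 = -27 + 16776 = 16749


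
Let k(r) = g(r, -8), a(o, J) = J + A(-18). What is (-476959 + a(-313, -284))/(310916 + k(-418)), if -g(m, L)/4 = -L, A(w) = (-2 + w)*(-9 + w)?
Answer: -158901/103628 ≈ -1.5334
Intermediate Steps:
A(w) = (-9 + w)*(-2 + w)
a(o, J) = 540 + J (a(o, J) = J + (18 + (-18)² - 11*(-18)) = J + (18 + 324 + 198) = J + 540 = 540 + J)
g(m, L) = 4*L (g(m, L) = -(-4)*L = 4*L)
k(r) = -32 (k(r) = 4*(-8) = -32)
(-476959 + a(-313, -284))/(310916 + k(-418)) = (-476959 + (540 - 284))/(310916 - 32) = (-476959 + 256)/310884 = -476703*1/310884 = -158901/103628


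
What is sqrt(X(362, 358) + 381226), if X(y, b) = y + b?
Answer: sqrt(381946) ≈ 618.02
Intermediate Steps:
X(y, b) = b + y
sqrt(X(362, 358) + 381226) = sqrt((358 + 362) + 381226) = sqrt(720 + 381226) = sqrt(381946)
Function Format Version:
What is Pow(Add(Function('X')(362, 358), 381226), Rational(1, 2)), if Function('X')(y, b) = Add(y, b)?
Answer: Pow(381946, Rational(1, 2)) ≈ 618.02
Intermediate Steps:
Function('X')(y, b) = Add(b, y)
Pow(Add(Function('X')(362, 358), 381226), Rational(1, 2)) = Pow(Add(Add(358, 362), 381226), Rational(1, 2)) = Pow(Add(720, 381226), Rational(1, 2)) = Pow(381946, Rational(1, 2))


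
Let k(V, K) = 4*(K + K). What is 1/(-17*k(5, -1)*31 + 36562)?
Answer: 1/40778 ≈ 2.4523e-5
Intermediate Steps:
k(V, K) = 8*K (k(V, K) = 4*(2*K) = 8*K)
1/(-17*k(5, -1)*31 + 36562) = 1/(-136*(-1)*31 + 36562) = 1/(-17*(-8)*31 + 36562) = 1/(136*31 + 36562) = 1/(4216 + 36562) = 1/40778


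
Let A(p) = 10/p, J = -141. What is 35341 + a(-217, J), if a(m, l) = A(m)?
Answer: 7668987/217 ≈ 35341.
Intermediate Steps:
a(m, l) = 10/m
35341 + a(-217, J) = 35341 + 10/(-217) = 35341 + 10*(-1/217) = 35341 - 10/217 = 7668987/217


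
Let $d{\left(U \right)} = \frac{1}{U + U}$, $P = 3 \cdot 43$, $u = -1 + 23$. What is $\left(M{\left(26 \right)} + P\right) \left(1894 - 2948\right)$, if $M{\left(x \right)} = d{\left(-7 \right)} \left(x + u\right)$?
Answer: $- \frac{926466}{7} \approx -1.3235 \cdot 10^{5}$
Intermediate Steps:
$u = 22$
$P = 129$
$d{\left(U \right)} = \frac{1}{2 U}$
$M{\left(x \right)} = - \frac{11}{7} - \frac{x}{14}$ ($M{\left(x \right)} = \frac{1}{2 \left(-7\right)} \left(x + 22\right) = \frac{1}{2} \left(- \frac{1}{7}\right) \left(22 + x\right) = - \frac{22 + x}{14} = - \frac{11}{7} - \frac{x}{14}$)
$\left(M{\left(26 \right)} + P\right) \left(1894 - 2948\right) = \left(\left(- \frac{11}{7} - \frac{13}{7}\right) + 129\right) \left(1894 - 2948\right) = \left(\left(- \frac{11}{7} - \frac{13}{7}\right) + 129\right) \left(-1054\right) = \left(- \frac{24}{7} + 129\right) \left(-1054\right) = \frac{879}{7} \left(-1054\right) = - \frac{926466}{7}$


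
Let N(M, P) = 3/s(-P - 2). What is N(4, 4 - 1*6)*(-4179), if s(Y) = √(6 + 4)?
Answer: -12537*√10/10 ≈ -3964.5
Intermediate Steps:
s(Y) = √10
N(M, P) = 3*√10/10 (N(M, P) = 3/(√10) = 3*(√10/10) = 3*√10/10)
N(4, 4 - 1*6)*(-4179) = (3*√10/10)*(-4179) = -12537*√10/10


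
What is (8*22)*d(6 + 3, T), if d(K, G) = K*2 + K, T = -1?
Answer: 4752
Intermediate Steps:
d(K, G) = 3*K (d(K, G) = 2*K + K = 3*K)
(8*22)*d(6 + 3, T) = (8*22)*(3*(6 + 3)) = 176*(3*9) = 176*27 = 4752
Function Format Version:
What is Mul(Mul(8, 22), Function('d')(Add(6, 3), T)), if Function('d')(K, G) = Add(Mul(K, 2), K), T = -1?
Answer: 4752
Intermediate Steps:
Function('d')(K, G) = Mul(3, K) (Function('d')(K, G) = Add(Mul(2, K), K) = Mul(3, K))
Mul(Mul(8, 22), Function('d')(Add(6, 3), T)) = Mul(Mul(8, 22), Mul(3, Add(6, 3))) = Mul(176, Mul(3, 9)) = Mul(176, 27) = 4752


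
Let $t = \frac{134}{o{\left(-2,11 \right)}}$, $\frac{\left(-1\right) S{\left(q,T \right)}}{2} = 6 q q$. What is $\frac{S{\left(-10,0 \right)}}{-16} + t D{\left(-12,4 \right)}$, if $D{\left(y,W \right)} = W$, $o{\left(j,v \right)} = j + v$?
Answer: $\frac{1211}{9} \approx 134.56$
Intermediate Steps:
$S{\left(q,T \right)} = - 12 q^{2}$ ($S{\left(q,T \right)} = - 2 \cdot 6 q q = - 2 \cdot 6 q^{2} = - 12 q^{2}$)
$t = \frac{134}{9}$ ($t = \frac{134}{-2 + 11} = \frac{134}{9} \approx 14.889$)
$\frac{S{\left(-10,0 \right)}}{-16} + t D{\left(-12,4 \right)} = \frac{\left(-12\right) \left(-10\right)^{2}}{-16} + \frac{134}{9} \cdot 4 = \left(-12\right) 100 \left(- \frac{1}{16}\right) + \frac{536}{9} = \left(-1200\right) \left(- \frac{1}{16}\right) + \frac{536}{9} = 75 + \frac{536}{9} = \frac{1211}{9}$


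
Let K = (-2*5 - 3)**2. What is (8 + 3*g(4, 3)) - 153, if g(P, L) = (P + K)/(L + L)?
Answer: -117/2 ≈ -58.500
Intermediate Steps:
K = 169 (K = (-10 - 3)**2 = (-13)**2 = 169)
g(P, L) = (169 + P)/(2*L) (g(P, L) = (P + 169)/(L + L) = (169 + P)/((2*L)) = (169 + P)*(1/(2*L)) = (169 + P)/(2*L))
(8 + 3*g(4, 3)) - 153 = (8 + 3*((1/2)*(169 + 4)/3)) - 153 = (8 + 3*((1/2)*(1/3)*173)) - 153 = (8 + 3*(173/6)) - 153 = (8 + 173/2) - 153 = 189/2 - 153 = -117/2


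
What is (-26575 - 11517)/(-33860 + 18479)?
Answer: 38092/15381 ≈ 2.4766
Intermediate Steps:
(-26575 - 11517)/(-33860 + 18479) = -38092/(-15381) = -38092*(-1/15381) = 38092/15381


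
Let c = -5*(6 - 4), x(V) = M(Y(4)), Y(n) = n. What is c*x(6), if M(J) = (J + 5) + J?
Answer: -130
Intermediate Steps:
M(J) = 5 + 2*J (M(J) = (5 + J) + J = 5 + 2*J)
x(V) = 13 (x(V) = 5 + 2*4 = 5 + 8 = 13)
c = -10 (c = -5*2 = -10)
c*x(6) = -10*13 = -130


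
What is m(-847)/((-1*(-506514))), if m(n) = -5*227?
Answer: -1135/506514 ≈ -0.0022408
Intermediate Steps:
m(n) = -1135
m(-847)/((-1*(-506514))) = -1135/((-1*(-506514))) = -1135/506514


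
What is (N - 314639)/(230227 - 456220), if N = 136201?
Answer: 178438/225993 ≈ 0.78957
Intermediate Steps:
(N - 314639)/(230227 - 456220) = (136201 - 314639)/(230227 - 456220) = -178438/(-225993) = -178438*(-1/225993) = 178438/225993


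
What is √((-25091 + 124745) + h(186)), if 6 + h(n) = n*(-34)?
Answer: 2*√23331 ≈ 305.49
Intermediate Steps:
h(n) = -6 - 34*n (h(n) = -6 + n*(-34) = -6 - 34*n)
√((-25091 + 124745) + h(186)) = √((-25091 + 124745) + (-6 - 34*186)) = √(99654 + (-6 - 6324)) = √(99654 - 6330) = √93324 = 2*√23331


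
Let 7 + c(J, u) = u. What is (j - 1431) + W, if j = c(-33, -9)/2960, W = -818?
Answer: -416066/185 ≈ -2249.0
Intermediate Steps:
c(J, u) = -7 + u
j = -1/185 (j = (-7 - 9)/2960 = -16*1/2960 = -1/185 ≈ -0.0054054)
(j - 1431) + W = (-1/185 - 1431) - 818 = -264736/185 - 818 = -416066/185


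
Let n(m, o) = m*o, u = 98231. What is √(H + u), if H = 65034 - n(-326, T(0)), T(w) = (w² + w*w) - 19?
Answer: √157071 ≈ 396.32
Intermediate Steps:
T(w) = -19 + 2*w² (T(w) = (w² + w²) - 19 = 2*w² - 19 = -19 + 2*w²)
H = 58840 (H = 65034 - (-326)*(-19 + 2*0²) = 65034 - (-326)*(-19 + 2*0) = 65034 - (-326)*(-19 + 0) = 65034 - (-326)*(-19) = 65034 - 1*6194 = 65034 - 6194 = 58840)
√(H + u) = √(58840 + 98231) = √157071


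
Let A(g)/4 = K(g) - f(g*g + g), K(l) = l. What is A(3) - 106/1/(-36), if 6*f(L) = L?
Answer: 3820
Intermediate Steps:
f(L) = L/6
A(g) = -2*g²/3 + 10*g/3 (A(g) = 4*(g - (g*g + g)/6) = 4*(g - (g² + g)/6) = 4*(g - (g + g²)/6) = 4*(g - (g/6 + g²/6)) = 4*(g + (-g/6 - g²/6)) = 4*(-g²/6 + 5*g/6) = -2*g²/3 + 10*g/3)
A(3) - 106/1/(-36) = (⅔)*3*(5 - 1*3) - 106/1/(-36) = (⅔)*3*(5 - 3) - 106/(-1/36) = (⅔)*3*2 - 36*(-106) = 4 + 3816 = 3820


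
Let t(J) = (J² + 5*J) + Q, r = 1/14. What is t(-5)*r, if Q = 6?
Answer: 3/7 ≈ 0.42857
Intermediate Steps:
r = 1/14 ≈ 0.071429
t(J) = 6 + J² + 5*J (t(J) = (J² + 5*J) + 6 = 6 + J² + 5*J)
t(-5)*r = (6 + (-5)² + 5*(-5))*(1/14) = (6 + 25 - 25)*(1/14) = 6*(1/14) = 3/7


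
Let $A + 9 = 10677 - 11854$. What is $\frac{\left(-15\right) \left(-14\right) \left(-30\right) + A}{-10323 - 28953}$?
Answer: $\frac{3743}{19638} \approx 0.1906$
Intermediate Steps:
$A = -1186$ ($A = -9 + \left(10677 - 11854\right) = -9 - 1177 = -1186$)
$\frac{\left(-15\right) \left(-14\right) \left(-30\right) + A}{-10323 - 28953} = \frac{\left(-15\right) \left(-14\right) \left(-30\right) - 1186}{-10323 - 28953} = \frac{210 \left(-30\right) - 1186}{-39276} = \left(-6300 - 1186\right) \left(- \frac{1}{39276}\right) = \left(-7486\right) \left(- \frac{1}{39276}\right) = \frac{3743}{19638}$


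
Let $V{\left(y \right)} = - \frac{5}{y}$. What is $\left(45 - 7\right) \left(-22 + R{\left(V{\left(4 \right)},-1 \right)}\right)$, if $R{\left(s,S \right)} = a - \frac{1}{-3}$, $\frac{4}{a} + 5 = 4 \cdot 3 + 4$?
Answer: $- \frac{26714}{33} \approx -809.52$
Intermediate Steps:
$a = \frac{4}{11}$ ($a = \frac{4}{-5 + \left(4 \cdot 3 + 4\right)} = \frac{4}{-5 + \left(12 + 4\right)} = \frac{4}{-5 + 16} = \frac{4}{11} \approx 0.36364$)
$R{\left(s,S \right)} = \frac{23}{33}$ ($R{\left(s,S \right)} = \frac{4}{11} - \frac{1}{-3} = \frac{4}{11} - - \frac{1}{3} = \frac{4}{11} + \frac{1}{3} = \frac{23}{33}$)
$\left(45 - 7\right) \left(-22 + R{\left(V{\left(4 \right)},-1 \right)}\right) = \left(45 - 7\right) \left(-22 + \frac{23}{33}\right) = 38 \left(- \frac{703}{33}\right) = - \frac{26714}{33}$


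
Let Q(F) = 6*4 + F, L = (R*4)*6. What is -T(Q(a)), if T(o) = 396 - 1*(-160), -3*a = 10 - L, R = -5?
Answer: -556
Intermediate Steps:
L = -120 (L = -5*4*6 = -20*6 = -120)
a = -130/3 (a = -(10 - 1*(-120))/3 = -(10 + 120)/3 = -1/3*130 = -130/3 ≈ -43.333)
Q(F) = 24 + F
T(o) = 556 (T(o) = 396 + 160 = 556)
-T(Q(a)) = -1*556 = -556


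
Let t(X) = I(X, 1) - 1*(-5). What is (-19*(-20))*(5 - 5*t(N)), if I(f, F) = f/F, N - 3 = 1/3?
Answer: -41800/3 ≈ -13933.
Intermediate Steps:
N = 10/3 (N = 3 + 1/3 = 3 + 1*(⅓) = 3 + ⅓ = 10/3 ≈ 3.3333)
t(X) = 5 + X (t(X) = X/1 - 1*(-5) = X*1 + 5 = X + 5 = 5 + X)
(-19*(-20))*(5 - 5*t(N)) = (-19*(-20))*(5 - 5*(5 + 10/3)) = 380*(5 - 5*25/3) = 380*(5 - 125/3) = 380*(-110/3) = -41800/3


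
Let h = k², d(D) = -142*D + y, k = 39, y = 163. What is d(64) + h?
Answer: -7404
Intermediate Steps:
d(D) = 163 - 142*D (d(D) = -142*D + 163 = 163 - 142*D)
h = 1521 (h = 39² = 1521)
d(64) + h = (163 - 142*64) + 1521 = (163 - 9088) + 1521 = -8925 + 1521 = -7404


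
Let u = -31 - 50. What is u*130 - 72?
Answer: -10602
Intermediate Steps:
u = -81
u*130 - 72 = -81*130 - 72 = -10530 - 72 = -10602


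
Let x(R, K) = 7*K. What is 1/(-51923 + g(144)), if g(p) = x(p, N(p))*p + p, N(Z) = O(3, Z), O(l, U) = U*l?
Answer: 1/383677 ≈ 2.6064e-6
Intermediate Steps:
N(Z) = 3*Z (N(Z) = Z*3 = 3*Z)
g(p) = p + 21*p² (g(p) = (7*(3*p))*p + p = (21*p)*p + p = 21*p² + p = p + 21*p²)
1/(-51923 + g(144)) = 1/(-51923 + 144*(1 + 21*144)) = 1/(-51923 + 144*(1 + 3024)) = 1/(-51923 + 144*3025) = 1/(-51923 + 435600) = 1/383677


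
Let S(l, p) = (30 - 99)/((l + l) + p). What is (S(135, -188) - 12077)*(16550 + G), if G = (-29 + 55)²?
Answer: -8530168779/41 ≈ -2.0805e+8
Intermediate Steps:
G = 676 (G = 26² = 676)
S(l, p) = -69/(p + 2*l) (S(l, p) = -69/(2*l + p) = -69/(p + 2*l))
(S(135, -188) - 12077)*(16550 + G) = (-69/(-188 + 2*135) - 12077)*(16550 + 676) = (-69/(-188 + 270) - 12077)*17226 = (-69/82 - 12077)*17226 = -990383/82*17226 = -8530168779/41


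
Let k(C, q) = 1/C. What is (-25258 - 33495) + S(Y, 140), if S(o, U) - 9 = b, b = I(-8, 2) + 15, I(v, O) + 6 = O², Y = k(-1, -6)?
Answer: -58731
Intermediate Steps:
k(C, q) = 1/C
Y = -1 (Y = 1/(-1) = -1)
I(v, O) = -6 + O²
b = 13 (b = (-6 + 2²) + 15 = (-6 + 4) + 15 = -2 + 15 = 13)
S(o, U) = 22 (S(o, U) = 9 + 13 = 22)
(-25258 - 33495) + S(Y, 140) = (-25258 - 33495) + 22 = -58753 + 22 = -58731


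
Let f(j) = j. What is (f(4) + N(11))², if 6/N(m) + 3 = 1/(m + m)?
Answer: 16384/4225 ≈ 3.8779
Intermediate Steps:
N(m) = 6/(-3 + 1/(2*m)) (N(m) = 6/(-3 + 1/(m + m)) = 6/(-3 + 1/(2*m)))
(f(4) + N(11))² = (4 - 12*11/(-1 + 6*11))² = (4 - 12*11/(-1 + 66))² = (4 - 12*11/65)² = (4 - 12*11*1/65)² = (4 - 132/65)² = (128/65)² = 16384/4225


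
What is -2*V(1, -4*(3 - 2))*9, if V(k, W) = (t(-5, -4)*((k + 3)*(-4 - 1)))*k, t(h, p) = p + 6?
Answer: 720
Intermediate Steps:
t(h, p) = 6 + p
V(k, W) = k*(-30 - 10*k) (V(k, W) = ((6 - 4)*((k + 3)*(-4 - 1)))*k = (2*((3 + k)*(-5)))*k = (2*(-15 - 5*k))*k = (-30 - 10*k)*k = k*(-30 - 10*k))
-2*V(1, -4*(3 - 2))*9 = -(-20)*(3 + 1)*9 = -(-20)*4*9 = -2*(-40)*9 = 80*9 = 720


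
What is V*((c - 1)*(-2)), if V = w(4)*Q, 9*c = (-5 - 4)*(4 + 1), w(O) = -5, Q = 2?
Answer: -120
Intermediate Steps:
c = -5 (c = ((-5 - 4)*(4 + 1))/9 = (-9*5)/9 = (1/9)*(-45) = -5)
V = -10 (V = -5*2 = -10)
V*((c - 1)*(-2)) = -10*(-5 - 1)*(-2) = -(-60)*(-2) = -10*12 = -120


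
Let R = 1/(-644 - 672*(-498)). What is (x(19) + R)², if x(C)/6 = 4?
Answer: 247396187541889/429507215424 ≈ 576.00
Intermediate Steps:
x(C) = 24 (x(C) = 6*4 = 24)
R = 1/655368 (R = -1/498/(-1316) = -1/1316*(-1/498) = 1/655368 ≈ 1.5259e-6)
(x(19) + R)² = (24 + 1/655368)² = (15728833/655368)² = 247396187541889/429507215424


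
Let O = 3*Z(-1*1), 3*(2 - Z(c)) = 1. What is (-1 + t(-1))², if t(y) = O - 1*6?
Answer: 4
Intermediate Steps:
Z(c) = 5/3 (Z(c) = 2 - ⅓*1 = 2 - ⅓ = 5/3)
O = 5 (O = 3*(5/3) = 5)
t(y) = -1 (t(y) = 5 - 1*6 = 5 - 6 = -1)
(-1 + t(-1))² = (-1 - 1)² = (-2)² = 4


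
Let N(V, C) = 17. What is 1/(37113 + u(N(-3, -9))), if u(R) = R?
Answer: 1/37130 ≈ 2.6932e-5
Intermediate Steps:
1/(37113 + u(N(-3, -9))) = 1/(37113 + 17) = 1/37130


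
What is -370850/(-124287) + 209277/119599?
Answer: 70363699649/14864600913 ≈ 4.7336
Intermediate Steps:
-370850/(-124287) + 209277/119599 = -370850*(-1/124287) + 209277*(1/119599) = 370850/124287 + 209277/119599 = 70363699649/14864600913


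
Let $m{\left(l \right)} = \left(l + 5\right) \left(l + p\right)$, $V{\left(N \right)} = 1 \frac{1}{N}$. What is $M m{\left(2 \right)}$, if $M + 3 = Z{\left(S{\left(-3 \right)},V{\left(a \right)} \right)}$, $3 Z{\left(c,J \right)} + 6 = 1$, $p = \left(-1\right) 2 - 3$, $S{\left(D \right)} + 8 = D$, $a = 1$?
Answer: $98$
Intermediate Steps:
$S{\left(D \right)} = -8 + D$
$V{\left(N \right)} = \frac{1}{N}$
$p = -5$ ($p = -2 - 3 = -5$)
$Z{\left(c,J \right)} = - \frac{5}{3}$ ($Z{\left(c,J \right)} = -2 + \frac{1}{3} \cdot 1 = -2 + \frac{1}{3} = - \frac{5}{3}$)
$m{\left(l \right)} = \left(-5 + l\right) \left(5 + l\right)$ ($m{\left(l \right)} = \left(l + 5\right) \left(l - 5\right) = \left(5 + l\right) \left(-5 + l\right) = \left(-5 + l\right) \left(5 + l\right)$)
$M = - \frac{14}{3}$ ($M = -3 - \frac{5}{3} = - \frac{14}{3} \approx -4.6667$)
$M m{\left(2 \right)} = - \frac{14 \left(-25 + 2^{2}\right)}{3} = - \frac{14 \left(-25 + 4\right)}{3} = \left(- \frac{14}{3}\right) \left(-21\right) = 98$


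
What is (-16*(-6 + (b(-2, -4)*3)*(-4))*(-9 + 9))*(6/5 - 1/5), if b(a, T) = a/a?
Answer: 0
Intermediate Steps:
b(a, T) = 1
(-16*(-6 + (b(-2, -4)*3)*(-4))*(-9 + 9))*(6/5 - 1/5) = (-16*(-6 + (1*3)*(-4))*(-9 + 9))*(6/5 - 1/5) = (-16*(-6 + 3*(-4))*0)*(6*(1/5) - 1*1/5) = (-16*(-6 - 12)*0)*(6/5 - 1/5) = -(-288)*0*1 = -16*0*1 = 0*1 = 0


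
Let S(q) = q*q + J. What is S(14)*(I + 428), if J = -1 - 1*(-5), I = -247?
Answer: 36200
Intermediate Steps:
J = 4 (J = -1 + 5 = 4)
S(q) = 4 + q² (S(q) = q*q + 4 = q² + 4 = 4 + q²)
S(14)*(I + 428) = (4 + 14²)*(-247 + 428) = (4 + 196)*181 = 200*181 = 36200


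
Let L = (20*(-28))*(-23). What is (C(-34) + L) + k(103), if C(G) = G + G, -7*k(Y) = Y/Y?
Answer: 89683/7 ≈ 12812.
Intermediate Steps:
k(Y) = -1/7 (k(Y) = -Y/(7*Y) = -1/7*1 = -1/7)
C(G) = 2*G
L = 12880 (L = -560*(-23) = 12880)
(C(-34) + L) + k(103) = (2*(-34) + 12880) - 1/7 = (-68 + 12880) - 1/7 = 12812 - 1/7 = 89683/7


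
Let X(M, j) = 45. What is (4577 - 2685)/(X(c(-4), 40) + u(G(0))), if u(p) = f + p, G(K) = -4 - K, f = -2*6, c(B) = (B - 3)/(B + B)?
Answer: 1892/29 ≈ 65.241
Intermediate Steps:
c(B) = (-3 + B)/(2*B) (c(B) = (-3 + B)/((2*B)) = (-3 + B)*(1/(2*B)) = (-3 + B)/(2*B))
f = -12
u(p) = -12 + p
(4577 - 2685)/(X(c(-4), 40) + u(G(0))) = (4577 - 2685)/(45 + (-12 + (-4 - 1*0))) = 1892/(45 + (-12 + (-4 + 0))) = 1892/(45 + (-12 - 4)) = 1892/(45 - 16) = 1892/29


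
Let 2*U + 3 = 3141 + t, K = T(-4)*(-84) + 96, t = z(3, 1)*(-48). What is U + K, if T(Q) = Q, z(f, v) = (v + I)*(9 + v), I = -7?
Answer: 3441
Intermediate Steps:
z(f, v) = (-7 + v)*(9 + v) (z(f, v) = (v - 7)*(9 + v) = (-7 + v)*(9 + v))
t = 2880 (t = (-63 + 1**2 + 2*1)*(-48) = (-63 + 1 + 2)*(-48) = -60*(-48) = 2880)
K = 432 (K = -4*(-84) + 96 = 336 + 96 = 432)
U = 3009 (U = -3/2 + (3141 + 2880)/2 = -3/2 + (1/2)*6021 = -3/2 + 6021/2 = 3009)
U + K = 3009 + 432 = 3441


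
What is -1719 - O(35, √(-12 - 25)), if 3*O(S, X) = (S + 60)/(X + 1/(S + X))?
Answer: -240427822/139863 + 119795*I*√37/139863 ≈ -1719.0 + 5.21*I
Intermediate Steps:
O(S, X) = (60 + S)/(3*(X + 1/(S + X))) (O(S, X) = ((S + 60)/(X + 1/(S + X)))/3 = ((60 + S)/(X + 1/(S + X)))/3 = (60 + S)/(3*(X + 1/(S + X))))
-1719 - O(35, √(-12 - 25)) = -1719 - (35² + 60*35 + 60*√(-12 - 25) + 35*√(-12 - 25))/(3*(1 + (√(-12 - 25))² + 35*√(-12 - 25))) = -1719 - (1225 + 2100 + 60*√(-37) + 35*√(-37))/(3*(1 + (√(-37))² + 35*√(-37))) = -1719 - (1225 + 2100 + 60*(I*√37) + 35*(I*√37))/(3*(1 + (I*√37)² + 35*(I*√37))) = -1719 - (1225 + 2100 + 60*I*√37 + 35*I*√37)/(3*(1 - 37 + 35*I*√37)) = -1719 - (3325 + 95*I*√37)/(3*(-36 + 35*I*√37))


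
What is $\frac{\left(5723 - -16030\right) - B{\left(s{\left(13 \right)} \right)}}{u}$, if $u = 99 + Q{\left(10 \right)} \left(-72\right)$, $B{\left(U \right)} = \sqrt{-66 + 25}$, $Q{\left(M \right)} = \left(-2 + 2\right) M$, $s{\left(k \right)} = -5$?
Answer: $\frac{2417}{11} - \frac{i \sqrt{41}}{99} \approx 219.73 - 0.064678 i$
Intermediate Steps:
$Q{\left(M \right)} = 0$ ($Q{\left(M \right)} = 0 M = 0$)
$B{\left(U \right)} = i \sqrt{41}$ ($B{\left(U \right)} = \sqrt{-41} = i \sqrt{41}$)
$u = 99$ ($u = 99 + 0 \left(-72\right) = 99 + 0 = 99$)
$\frac{\left(5723 - -16030\right) - B{\left(s{\left(13 \right)} \right)}}{u} = \frac{\left(5723 - -16030\right) - i \sqrt{41}}{99} = \left(\left(5723 + 16030\right) - i \sqrt{41}\right) \frac{1}{99} = \left(21753 - i \sqrt{41}\right) \frac{1}{99} = \frac{2417}{11} - \frac{i \sqrt{41}}{99}$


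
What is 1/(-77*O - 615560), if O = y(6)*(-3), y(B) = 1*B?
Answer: -1/614174 ≈ -1.6282e-6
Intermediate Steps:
y(B) = B
O = -18 (O = 6*(-3) = -18)
1/(-77*O - 615560) = 1/(-77*(-18) - 615560) = 1/(1386 - 615560) = 1/(-614174) = -1/614174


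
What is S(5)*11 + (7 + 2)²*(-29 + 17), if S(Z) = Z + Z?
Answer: -862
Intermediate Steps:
S(Z) = 2*Z
S(5)*11 + (7 + 2)²*(-29 + 17) = (2*5)*11 + (7 + 2)²*(-29 + 17) = 10*11 + 9²*(-12) = 110 + 81*(-12) = 110 - 972 = -862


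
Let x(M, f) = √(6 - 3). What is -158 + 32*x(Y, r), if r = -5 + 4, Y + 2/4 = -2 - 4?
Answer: -158 + 32*√3 ≈ -102.57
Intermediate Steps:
Y = -13/2 (Y = -½ + (-2 - 4) = -½ - 6 = -13/2 ≈ -6.5000)
r = -1
x(M, f) = √3
-158 + 32*x(Y, r) = -158 + 32*√3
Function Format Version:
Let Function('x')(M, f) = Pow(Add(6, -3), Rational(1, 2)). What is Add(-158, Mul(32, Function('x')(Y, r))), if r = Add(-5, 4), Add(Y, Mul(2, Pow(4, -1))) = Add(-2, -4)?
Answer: Add(-158, Mul(32, Pow(3, Rational(1, 2)))) ≈ -102.57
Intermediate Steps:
Y = Rational(-13, 2) (Y = Add(Rational(-1, 2), Add(-2, -4)) = Add(Rational(-1, 2), -6) = Rational(-13, 2) ≈ -6.5000)
r = -1
Function('x')(M, f) = Pow(3, Rational(1, 2))
Add(-158, Mul(32, Function('x')(Y, r))) = Add(-158, Mul(32, Pow(3, Rational(1, 2))))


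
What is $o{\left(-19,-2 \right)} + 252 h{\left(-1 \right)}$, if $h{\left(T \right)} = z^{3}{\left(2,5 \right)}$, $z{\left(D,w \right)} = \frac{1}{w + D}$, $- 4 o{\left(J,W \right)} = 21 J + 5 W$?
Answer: $\frac{20185}{196} \approx 102.98$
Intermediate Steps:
$o{\left(J,W \right)} = - \frac{21 J}{4} - \frac{5 W}{4}$ ($o{\left(J,W \right)} = - \frac{21 J + 5 W}{4} = - \frac{5 W + 21 J}{4} = - \frac{21 J}{4} - \frac{5 W}{4}$)
$z{\left(D,w \right)} = \frac{1}{D + w}$
$h{\left(T \right)} = \frac{1}{343}$ ($h{\left(T \right)} = \left(\frac{1}{2 + 5}\right)^{3} = \left(\frac{1}{7}\right)^{3} = \frac{1}{343}$)
$o{\left(-19,-2 \right)} + 252 h{\left(-1 \right)} = \left(\left(- \frac{21}{4}\right) \left(-19\right) - - \frac{5}{2}\right) + 252 \cdot \frac{1}{343} = \left(\frac{399}{4} + \frac{5}{2}\right) + \frac{36}{49} = \frac{409}{4} + \frac{36}{49} = \frac{20185}{196}$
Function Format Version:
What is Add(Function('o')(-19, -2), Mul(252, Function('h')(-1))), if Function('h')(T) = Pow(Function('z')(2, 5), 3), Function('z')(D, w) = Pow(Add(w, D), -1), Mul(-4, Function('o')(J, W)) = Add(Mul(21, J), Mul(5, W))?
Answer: Rational(20185, 196) ≈ 102.98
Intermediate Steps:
Function('o')(J, W) = Add(Mul(Rational(-21, 4), J), Mul(Rational(-5, 4), W)) (Function('o')(J, W) = Mul(Rational(-1, 4), Add(Mul(21, J), Mul(5, W))) = Mul(Rational(-1, 4), Add(Mul(5, W), Mul(21, J))) = Add(Mul(Rational(-21, 4), J), Mul(Rational(-5, 4), W)))
Function('z')(D, w) = Pow(Add(D, w), -1)
Function('h')(T) = Rational(1, 343) (Function('h')(T) = Pow(Pow(Add(2, 5), -1), 3) = Pow(Pow(7, -1), 3) = Pow(Rational(1, 7), 3) = Rational(1, 343))
Add(Function('o')(-19, -2), Mul(252, Function('h')(-1))) = Add(Add(Mul(Rational(-21, 4), -19), Mul(Rational(-5, 4), -2)), Mul(252, Rational(1, 343))) = Add(Add(Rational(399, 4), Rational(5, 2)), Rational(36, 49)) = Add(Rational(409, 4), Rational(36, 49)) = Rational(20185, 196)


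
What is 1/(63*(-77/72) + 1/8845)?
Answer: -70760/4767447 ≈ -0.014842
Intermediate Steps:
1/(63*(-77/72) + 1/8845) = 1/(-539/8 + 1/8845) = 1/(-4767447/70760) = -70760/4767447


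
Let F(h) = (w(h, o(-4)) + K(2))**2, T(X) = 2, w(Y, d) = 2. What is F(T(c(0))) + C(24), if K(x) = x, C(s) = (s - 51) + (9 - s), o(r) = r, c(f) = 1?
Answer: -26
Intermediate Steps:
C(s) = -42 (C(s) = (-51 + s) + (9 - s) = -42)
F(h) = 16 (F(h) = (2 + 2)**2 = 4**2 = 16)
F(T(c(0))) + C(24) = 16 - 42 = -26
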